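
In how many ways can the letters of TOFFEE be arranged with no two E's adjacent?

120

There are 6!/(2!·2!) = 180 arrangements of TOFFEE in total.
Arrangements with the E's together: treat EE as one letter, giving (5)!/(2!) = 60.
Subtracting, 180 − 60 = 120 arrangements keep the E's apart.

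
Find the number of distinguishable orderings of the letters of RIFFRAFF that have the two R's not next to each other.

630

There are 8!/(4!·2!) = 840 arrangements of RIFFRAFF in total.
Arrangements with the R's together: treat RR as one letter, giving (7)!/(4!) = 210.
Subtracting, 840 − 210 = 630 arrangements keep the R's apart.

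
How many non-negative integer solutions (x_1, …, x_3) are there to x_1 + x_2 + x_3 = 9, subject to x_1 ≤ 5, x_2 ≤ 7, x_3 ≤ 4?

27

By stars and bars, unrestricted non-negative solutions to x_1+…+x_3 = 9 number C(9+2,2) = 55.
Subtract solutions that violate a single cap (substitute x_i' = x_i − (cap_i+1)): x_1 ≥ 6 gives C(5,2) = 10; x_2 ≥ 8 gives C(3,2) = 3; x_3 ≥ 5 gives C(6,2) = 15. Together 28.
No two caps can be exceeded simultaneously, so the pair terms are all 0.
By inclusion–exclusion the count is 55 − 28 + 0 = 27.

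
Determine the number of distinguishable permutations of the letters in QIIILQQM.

Letter multiplicities in QIIILQQM: I×3, L×1, M×1, Q×3.
The number of distinct arrangements is 8!/(3!·3!) = 40320/36 = 1120.

1120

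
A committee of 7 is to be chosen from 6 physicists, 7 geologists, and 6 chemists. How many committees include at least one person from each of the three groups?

With no constraint there are C(19,7) = 50388 possible selections.
Subtract selections that omit an entire group: no physicists → C(13,7) = 1716; no geologists → C(12,7) = 792; no chemists → C(13,7) = 1716.
Add back selections omitting two groups (i.e. drawn from a single group): C(6,7) + C(7,7) + C(6,7) = 1.
By inclusion–exclusion: 50388 − 4224 + 1 = 46165.

46165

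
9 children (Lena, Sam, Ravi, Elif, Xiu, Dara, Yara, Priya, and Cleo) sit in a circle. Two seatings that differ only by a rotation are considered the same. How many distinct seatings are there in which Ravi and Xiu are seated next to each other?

10080

Treat {Ravi, Xiu} as one unit (2 internal orders) and seat the resulting 8 units around the table: (7)! circular arrangements.
So 2 × (7)! = 2 × 5040 = 10080.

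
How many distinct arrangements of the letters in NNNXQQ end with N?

30

Fix N in the last position and arrange the remaining 5 letters.
Those 5 letters have N appearing twice and Q appearing twice, giving (5)!/(2!·2!) = 30.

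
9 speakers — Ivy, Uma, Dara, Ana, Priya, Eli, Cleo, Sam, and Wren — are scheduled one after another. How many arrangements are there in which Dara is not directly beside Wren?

Of the 9! = 362880 arrangements, those with Dara and Wren adjacent number 2 × 8! = 80640 (treat the pair as a block with 2 internal orders).
So 362880 − 80640 = 282240 arrangements keep them apart.

282240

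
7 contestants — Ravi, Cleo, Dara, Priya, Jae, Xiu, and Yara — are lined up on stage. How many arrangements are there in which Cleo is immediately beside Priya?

Glue Cleo and Priya into one block (2 internal orders), leaving 6 units to arrange in a row.
That gives 2 × 6! = 2 × 720 = 1440.

1440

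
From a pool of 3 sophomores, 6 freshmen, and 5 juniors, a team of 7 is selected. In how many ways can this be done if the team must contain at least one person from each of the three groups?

3058

Total 7-person selections from all 14: C(14,7) = 3432.
Subtract selections that omit an entire group: no sophomores → C(11,7) = 330; no freshmen → C(8,7) = 8; no juniors → C(9,7) = 36.
Add back selections omitting two groups (i.e. drawn from a single group): C(3,7) + C(6,7) + C(5,7) = 0.
By inclusion–exclusion: 3432 − 374 + 0 = 3058.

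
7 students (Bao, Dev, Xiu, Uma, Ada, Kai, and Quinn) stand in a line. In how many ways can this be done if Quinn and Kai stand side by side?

1440

Place the 5 others and the Quinn-Kai pair as 6 objects in a line; the pair has 2 internal arrangements.
So the count is 2·(6)! = 1440.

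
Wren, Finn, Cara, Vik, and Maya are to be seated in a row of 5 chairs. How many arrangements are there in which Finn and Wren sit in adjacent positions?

48

Glue Finn and Wren into one block (2 internal orders), leaving 4 units to arrange in a row.
So the count is 2·(4)! = 48.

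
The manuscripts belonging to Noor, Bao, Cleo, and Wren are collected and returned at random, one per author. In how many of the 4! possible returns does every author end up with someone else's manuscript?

9

This is the derangement count D_4: permutations of 4 items with no fixed point.
By inclusion–exclusion this is Σ_{j=0}^{4} (−1)^j C(4,j)·(4−j)!.
Computing: 24 − 24 + 12 − 4 + 1 = 9.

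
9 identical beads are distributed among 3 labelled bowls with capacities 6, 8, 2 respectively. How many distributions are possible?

20

Without the upper bounds there are C(11,2) = 55 ways to split 9 among 3 bowls.
Subtract solutions that violate a single cap (substitute x_i' = x_i − (cap_i+1)): x_1 ≥ 7 gives C(4,2) = 6; x_2 ≥ 9 gives C(2,2) = 1; x_3 ≥ 3 gives C(8,2) = 28. Together 35.
No two caps can be exceeded simultaneously, so the pair terms are all 0.
By inclusion–exclusion the count is 55 − 35 + 0 = 20.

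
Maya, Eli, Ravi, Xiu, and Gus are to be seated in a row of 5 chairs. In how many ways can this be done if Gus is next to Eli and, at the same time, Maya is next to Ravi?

24

Treat {Gus,Eli} as one block (2 orders) and {Maya,Ravi} as another (2 orders).
That leaves 3 units to arrange: 2 × 2 × 3! = 4 × 6 = 24.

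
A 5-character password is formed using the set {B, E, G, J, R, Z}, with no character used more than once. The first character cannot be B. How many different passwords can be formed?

The first character has 6−1 = 5 choices (anything except B).
The remaining 4 characters are filled from the other 5 symbols without repetition: 5 × 4 × 3 × 2 = 120.
Total: 5 × 120 = 600.

600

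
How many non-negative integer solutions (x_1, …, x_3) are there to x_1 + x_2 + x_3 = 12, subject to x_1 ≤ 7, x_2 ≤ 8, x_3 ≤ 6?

45

Ignoring the caps, the number of non-negative solutions to x_1+…+x_3 = 12 is C(14,2) = 91.
Subtract solutions that violate a single cap (substitute x_i' = x_i − (cap_i+1)): x_1 ≥ 8 gives C(6,2) = 15; x_2 ≥ 9 gives C(5,2) = 10; x_3 ≥ 7 gives C(7,2) = 21. Together 46.
No two caps can be exceeded simultaneously, so the pair terms are all 0.
By inclusion–exclusion the count is 91 − 46 + 0 = 45.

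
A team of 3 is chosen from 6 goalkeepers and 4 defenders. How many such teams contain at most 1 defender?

Split by how many defenders are chosen (0 through 1).
Sum: C(4,0)·C(6,3) + C(4,1)·C(6,2) = 20 + 60 = 80.

80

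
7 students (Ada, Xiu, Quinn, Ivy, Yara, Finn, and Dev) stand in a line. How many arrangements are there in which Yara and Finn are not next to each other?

There are 7! = 5040 arrangements in all. If Yara and Finn are adjacent, merging them into one block gives 2·(6)! = 1440 arrangements.
So 5040 − 1440 = 3600 arrangements keep them apart.

3600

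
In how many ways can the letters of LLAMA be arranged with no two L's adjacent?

18

Total arrangements of LLAMA: 5!/(2!·2!) = 30.
If the two L's are adjacent, glue them into one block, leaving 4 items to arrange: (4)!/(2!) = 12 ways.
Hence 30 − 12 = 18.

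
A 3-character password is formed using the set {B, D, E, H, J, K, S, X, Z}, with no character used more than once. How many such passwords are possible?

504

This is a permutation of 3 out of 9: P(9,3) = 9!/6!.
That product is 9 × 8 × 7 = 504.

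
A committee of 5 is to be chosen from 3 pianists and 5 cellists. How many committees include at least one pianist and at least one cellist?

55

With no constraint there are C(8,5) = 56 possible selections.
Selections missing a whole group: no pianists → C(5,5) = 1; no cellists → C(3,5) = 0.
Both groups omitted at once is impossible, so 56 − 1 = 55.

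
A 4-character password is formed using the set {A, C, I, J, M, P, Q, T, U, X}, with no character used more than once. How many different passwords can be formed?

5040

This is a permutation of 4 out of 10: P(10,4) = 10!/6!.
That product is 10 × 9 × 8 × 7 = 5040.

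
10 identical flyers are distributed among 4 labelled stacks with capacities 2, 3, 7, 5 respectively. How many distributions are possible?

62

By stars and bars, unrestricted non-negative solutions to x_1+…+x_4 = 10 number C(10+3,3) = 286.
Subtract solutions that violate a single cap (substitute x_i' = x_i − (cap_i+1)): x_1 ≥ 3 gives C(10,3) = 120; x_2 ≥ 4 gives C(9,3) = 84; x_3 ≥ 8 gives C(5,3) = 10; x_4 ≥ 6 gives C(7,3) = 35. Together 249.
Add back pairs where two caps are both exceeded: 20 + 0 + 4 + 0 + 1 + 0 = 25.
By inclusion–exclusion the count is 286 − 249 + 25 = 62.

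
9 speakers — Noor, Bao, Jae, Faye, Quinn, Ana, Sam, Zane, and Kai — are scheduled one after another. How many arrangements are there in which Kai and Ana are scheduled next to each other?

80640

Glue Kai and Ana into one block (2 internal orders), leaving 8 units to arrange in a row.
So the count is 2·(8)! = 80640.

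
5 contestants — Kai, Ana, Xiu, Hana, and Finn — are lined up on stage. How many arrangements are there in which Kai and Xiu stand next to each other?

Glue Kai and Xiu into one block (2 internal orders), leaving 4 units to arrange in a row.
That gives 2 × 4! = 2 × 24 = 48.

48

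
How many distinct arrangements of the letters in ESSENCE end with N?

60

Fix N in the last position and arrange the remaining 6 letters.
Those 6 letters have E appearing 3 times and S appearing twice, giving (6)!/(3!·2!) = 60.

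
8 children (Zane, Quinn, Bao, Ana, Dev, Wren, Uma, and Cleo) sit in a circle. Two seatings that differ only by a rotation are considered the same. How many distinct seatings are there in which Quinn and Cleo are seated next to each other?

1440

Glue Quinn and Cleo into a block (2 internal orders). Seating 7 units around a circle gives (6)! arrangements.
So 2 × (6)! = 2 × 720 = 1440.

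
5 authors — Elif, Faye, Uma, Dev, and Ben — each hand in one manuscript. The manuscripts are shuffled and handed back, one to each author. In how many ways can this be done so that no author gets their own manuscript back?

This is the derangement count D_5: permutations of 5 items with no fixed point.
By inclusion–exclusion this is Σ_{j=0}^{5} (−1)^j C(5,j)·(5−j)!.
Computing: 120 − 120 + 60 − 20 + 5 − 1 = 44.

44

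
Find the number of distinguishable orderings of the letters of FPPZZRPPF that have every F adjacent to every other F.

840

Treat the 2 copies of F as a single block. The multiset to arrange is then {FF, P, P, P, P, R, Z, Z}, 8 items in all.
That gives (8)!/(4!·2!) = 840 arrangements.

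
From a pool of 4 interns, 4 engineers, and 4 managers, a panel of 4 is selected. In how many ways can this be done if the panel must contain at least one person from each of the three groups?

Unrestricted: C(12,4) = 495 ways to pick any 4 of the 12.
Subtract selections that omit an entire group: no interns → C(8,4) = 70; no engineers → C(8,4) = 70; no managers → C(8,4) = 70.
Add back selections omitting two groups (i.e. drawn from a single group): C(4,4) + C(4,4) + C(4,4) = 3.
By inclusion–exclusion: 495 − 210 + 3 = 288.

288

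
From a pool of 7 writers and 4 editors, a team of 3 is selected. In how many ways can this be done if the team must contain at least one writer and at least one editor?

Total 3-person selections from all 11: C(11,3) = 165.
Selections missing a whole group: no writers → C(4,3) = 4; no editors → C(7,3) = 35.
Both groups omitted at once is impossible, so 165 − 39 = 126.

126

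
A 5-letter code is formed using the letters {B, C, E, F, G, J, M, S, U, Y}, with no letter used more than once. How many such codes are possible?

30240

This is a permutation of 5 out of 10: P(10,5) = 10!/5!.
10 × 9 × 8 × 7 × 6 = 30240.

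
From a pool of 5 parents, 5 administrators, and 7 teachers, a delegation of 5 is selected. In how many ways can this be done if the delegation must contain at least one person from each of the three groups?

With no constraint there are C(17,5) = 6188 possible selections.
Selections missing a whole group: no parents → C(12,5) = 792; no administrators → C(12,5) = 792; no teachers → C(10,5) = 252.
Add back selections omitting two groups (i.e. drawn from a single group): C(5,5) + C(5,5) + C(7,5) = 23.
By inclusion–exclusion: 6188 − 1836 + 23 = 4375.

4375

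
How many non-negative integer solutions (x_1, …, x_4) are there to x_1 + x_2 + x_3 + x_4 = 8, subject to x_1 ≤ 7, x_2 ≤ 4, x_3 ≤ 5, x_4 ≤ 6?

Without the upper bounds there are C(11,3) = 165 ways to split 8 among 4 variables.
Subtract solutions that violate a single cap (substitute x_i' = x_i − (cap_i+1)): x_1 ≥ 8 gives C(3,3) = 1; x_2 ≥ 5 gives C(6,3) = 20; x_3 ≥ 6 gives C(5,3) = 10; x_4 ≥ 7 gives C(4,3) = 4. Together 35.
No two caps can be exceeded simultaneously, so the pair terms are all 0.
By inclusion–exclusion the count is 165 − 35 + 0 = 130.

130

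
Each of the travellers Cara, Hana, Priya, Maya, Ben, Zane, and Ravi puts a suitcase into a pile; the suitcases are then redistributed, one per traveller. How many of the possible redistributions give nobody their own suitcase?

Let Aᵢ be the assignments in which traveller i gets their own suitcase. We want the size of the complement of A₁∪…∪A_7.
By inclusion–exclusion this is Σ_{j=0}^{7} (−1)^j C(7,j)·(7−j)!.
Computing: 5040 − 5040 + 2520 − 840 + 210 − 42 + 7 − 1 = 1854.

1854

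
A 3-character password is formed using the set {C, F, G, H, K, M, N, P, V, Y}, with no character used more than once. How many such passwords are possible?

720

Choose and order 3 of the 10 symbols: the first character has 10 options, the next 9, then 8.
10 × 9 × 8 = 720.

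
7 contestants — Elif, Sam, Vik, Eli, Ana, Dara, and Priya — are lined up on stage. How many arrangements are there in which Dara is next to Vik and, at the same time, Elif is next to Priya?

480

Treat {Dara,Vik} as one block (2 orders) and {Elif,Priya} as another (2 orders).
That leaves 5 units to arrange: 2 × 2 × 5! = 4 × 120 = 480.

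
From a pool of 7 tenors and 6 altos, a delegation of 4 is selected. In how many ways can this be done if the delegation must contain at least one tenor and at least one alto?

Total 4-person selections from all 13: C(13,4) = 715.
Selections missing a whole group: no tenors → C(6,4) = 15; no altos → C(7,4) = 35.
Both groups omitted at once is impossible, so 715 − 50 = 665.

665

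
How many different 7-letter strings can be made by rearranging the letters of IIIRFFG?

The 7 letters of IIIRFFG have repeats: F appearing twice and I appearing 3 times.
So there are 7! / (3!·2!) = 420 distinguishable arrangements.

420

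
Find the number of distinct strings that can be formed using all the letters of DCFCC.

DCFCC has 5 letters with C appearing 3 times.
The number of distinct arrangements is 5!/(3!) = 120/6 = 20.

20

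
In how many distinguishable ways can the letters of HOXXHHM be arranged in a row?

420

Letter multiplicities in HOXXHHM: H×3, M×1, O×1, X×2.
Dividing 7! = 5040 by 3!·2! = 12 for the repeated letters gives 420.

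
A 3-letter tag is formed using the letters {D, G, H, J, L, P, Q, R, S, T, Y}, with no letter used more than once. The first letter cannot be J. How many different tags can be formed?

The first letter has 11−1 = 10 choices (anything except J).
The remaining 2 letters are filled from the other 10 symbols without repetition: 10 × 9 = 90.
Total: 10 × 90 = 900.

900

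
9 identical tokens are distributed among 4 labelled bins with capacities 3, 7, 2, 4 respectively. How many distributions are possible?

56

By stars and bars, unrestricted non-negative solutions to x_1+…+x_4 = 9 number C(9+3,3) = 220.
Subtract solutions that violate a single cap (substitute x_i' = x_i − (cap_i+1)): x_1 ≥ 4 gives C(8,3) = 56; x_2 ≥ 8 gives C(4,3) = 4; x_3 ≥ 3 gives C(9,3) = 84; x_4 ≥ 5 gives C(7,3) = 35. Together 179.
Add back pairs where two caps are both exceeded: 0 + 10 + 1 + 0 + 0 + 4 = 15.
By inclusion–exclusion the count is 220 − 179 + 15 = 56.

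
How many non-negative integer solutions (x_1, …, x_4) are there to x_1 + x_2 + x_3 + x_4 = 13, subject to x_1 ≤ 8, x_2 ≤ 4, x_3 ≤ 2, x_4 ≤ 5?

Without the upper bounds there are C(16,3) = 560 ways to split 13 among 4 variables.
Subtract solutions that violate a single cap (substitute x_i' = x_i − (cap_i+1)): x_1 ≥ 9 gives C(7,3) = 35; x_2 ≥ 5 gives C(11,3) = 165; x_3 ≥ 3 gives C(13,3) = 286; x_4 ≥ 6 gives C(10,3) = 120. Together 606.
Add back pairs where two caps are both exceeded: 0 + 4 + 0 + 56 + 10 + 35 = 105.
By inclusion–exclusion the count is 560 − 606 + 105 = 59.

59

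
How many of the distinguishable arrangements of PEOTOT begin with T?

60

Fix T in the first position and arrange the remaining 5 letters.
Those 5 letters have O appearing twice, giving (5)!/(2!) = 60.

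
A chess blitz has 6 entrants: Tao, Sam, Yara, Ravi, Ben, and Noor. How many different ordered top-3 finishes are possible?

There are 6 choices for 1st place, 5 for 2nd, and 4 for 3rd.
That gives 6 × 5 × 4 = 120.

120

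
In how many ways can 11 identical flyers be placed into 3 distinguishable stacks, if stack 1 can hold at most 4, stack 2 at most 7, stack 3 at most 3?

Ignoring the caps, the number of non-negative solutions to x_1+…+x_3 = 11 is C(13,2) = 78.
Subtract solutions that violate a single cap (substitute x_i' = x_i − (cap_i+1)): x_1 ≥ 5 gives C(8,2) = 28; x_2 ≥ 8 gives C(5,2) = 10; x_3 ≥ 4 gives C(9,2) = 36. Together 74.
Add back pairs where two caps are both exceeded: 0 + 6 + 0 = 6.
By inclusion–exclusion the count is 78 − 74 + 6 = 10.

10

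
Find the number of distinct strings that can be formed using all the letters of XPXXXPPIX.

504

Letter multiplicities in XPXXXPPIX: I×1, P×3, X×5.
Dividing 9! = 362880 by 5!·3! = 720 for the repeated letters gives 504.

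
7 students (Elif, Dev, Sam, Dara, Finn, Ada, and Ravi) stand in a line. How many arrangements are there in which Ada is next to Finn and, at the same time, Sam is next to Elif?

Treat {Ada,Finn} as one block (2 orders) and {Sam,Elif} as another (2 orders).
That leaves 5 units to arrange: 2 × 2 × 5! = 4 × 120 = 480.

480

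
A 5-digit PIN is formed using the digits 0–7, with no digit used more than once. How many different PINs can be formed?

Choose and order 5 of the 8 symbols: the first digit has 8 options, the next 7, and so on down to 4.
8 × 7 × 6 × 5 × 4 = 6720.

6720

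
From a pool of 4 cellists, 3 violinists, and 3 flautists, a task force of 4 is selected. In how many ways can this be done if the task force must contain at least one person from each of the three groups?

With no constraint there are C(10,4) = 210 possible selections.
Selections missing a whole group: no cellists → C(6,4) = 15; no violinists → C(7,4) = 35; no flautists → C(7,4) = 35.
Add back selections omitting two groups (i.e. drawn from a single group): C(4,4) + C(3,4) + C(3,4) = 1.
By inclusion–exclusion: 210 − 85 + 1 = 126.

126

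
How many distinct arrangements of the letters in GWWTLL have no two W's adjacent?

Total arrangements of GWWTLL: 6!/(2!·2!) = 180.
Arrangements with the W's together: treat WW as one letter, giving (5)!/(2!) = 60.
Subtracting, 180 − 60 = 120 arrangements keep the W's apart.

120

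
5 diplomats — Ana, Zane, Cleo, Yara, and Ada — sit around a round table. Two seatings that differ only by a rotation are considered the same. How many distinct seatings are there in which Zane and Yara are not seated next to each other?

Without the restriction there are (4)! = 24 seatings.
Those with Zane next to Yara: fuse the pair into one unit and seat 4 units around a circle — 2·(3)! = 12.
Subtracting, 24 − 12 = 12.

12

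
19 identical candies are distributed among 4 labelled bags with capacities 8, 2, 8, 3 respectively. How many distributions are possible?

By stars and bars, unrestricted non-negative solutions to x_1+…+x_4 = 19 number C(19+3,3) = 1540.
Subtract solutions that violate a single cap (substitute x_i' = x_i − (cap_i+1)): x_1 ≥ 9 gives C(13,3) = 286; x_2 ≥ 3 gives C(19,3) = 969; x_3 ≥ 9 gives C(13,3) = 286; x_4 ≥ 4 gives C(18,3) = 816. Together 2357.
Add back pairs where two caps are both exceeded: 120 + 4 + 84 + 120 + 455 + 84 = 867.
Subtract triples: 0 + 20 + 0 + 20 = 40.
By inclusion–exclusion the count is 1540 − 2357 + 867 − 40 = 10.

10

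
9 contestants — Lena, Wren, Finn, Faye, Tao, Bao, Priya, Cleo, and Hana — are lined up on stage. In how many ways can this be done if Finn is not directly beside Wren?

282240

There are 9! = 362880 arrangements in all. If Finn and Wren are adjacent, merging them into one block gives 2·(8)! = 80640 arrangements.
Complementary counting: 362880 − 80640 = 282240.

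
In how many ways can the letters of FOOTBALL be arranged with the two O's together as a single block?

Treat the 2 copies of O as a single block. The multiset to arrange is then {OO, A, B, F, L, L, T}, 7 items in all.
That gives (7)!/(2!) = 2520 arrangements.

2520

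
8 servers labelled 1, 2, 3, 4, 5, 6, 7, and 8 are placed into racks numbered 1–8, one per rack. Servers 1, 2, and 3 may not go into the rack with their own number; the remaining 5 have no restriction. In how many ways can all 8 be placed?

Let Aᵢ (for i ∈ {1, 2, 3}) be the placements that put server i in its forbidden rack. Any j of these fix j positions, leaving (8−j)! ways to fill the rest, and there are C(3,j) ways to pick which j.
By inclusion–exclusion, the number of valid placements is Σ_{j=0}^{3} (−1)^j C(3,j)·(8−j)!.
Computing: 40320 − 15120 + 2160 − 120 = 27240.

27240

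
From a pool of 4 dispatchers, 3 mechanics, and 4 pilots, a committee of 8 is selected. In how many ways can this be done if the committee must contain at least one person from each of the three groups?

164

Unrestricted: C(11,8) = 165 ways to pick any 8 of the 11.
Subtract selections that omit an entire group: no dispatchers → C(7,8) = 0; no mechanics → C(8,8) = 1; no pilots → C(7,8) = 0.
Add back selections omitting two groups (i.e. drawn from a single group): C(4,8) + C(3,8) + C(4,8) = 0.
By inclusion–exclusion: 165 − 1 + 0 = 164.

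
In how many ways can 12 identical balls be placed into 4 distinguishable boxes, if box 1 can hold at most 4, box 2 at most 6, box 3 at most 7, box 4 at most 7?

210

Without the upper bounds there are C(15,3) = 455 ways to split 12 among 4 boxes.
Subtract solutions that violate a single cap (substitute x_i' = x_i − (cap_i+1)): x_1 ≥ 5 gives C(10,3) = 120; x_2 ≥ 7 gives C(8,3) = 56; x_3 ≥ 8 gives C(7,3) = 35; x_4 ≥ 8 gives C(7,3) = 35. Together 246.
Add back pairs where two caps are both exceeded: 1 + 0 + 0 + 0 + 0 + 0 = 1.
By inclusion–exclusion the count is 455 − 246 + 1 = 210.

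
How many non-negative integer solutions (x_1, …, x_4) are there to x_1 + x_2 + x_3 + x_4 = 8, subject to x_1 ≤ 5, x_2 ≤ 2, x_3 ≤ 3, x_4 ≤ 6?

64

Ignoring the caps, the number of non-negative solutions to x_1+…+x_4 = 8 is C(11,3) = 165.
Subtract solutions that violate a single cap (substitute x_i' = x_i − (cap_i+1)): x_1 ≥ 6 gives C(5,3) = 10; x_2 ≥ 3 gives C(8,3) = 56; x_3 ≥ 4 gives C(7,3) = 35; x_4 ≥ 7 gives C(4,3) = 4. Together 105.
Add back pairs where two caps are both exceeded: 0 + 0 + 0 + 4 + 0 + 0 = 4.
By inclusion–exclusion the count is 165 − 105 + 4 = 64.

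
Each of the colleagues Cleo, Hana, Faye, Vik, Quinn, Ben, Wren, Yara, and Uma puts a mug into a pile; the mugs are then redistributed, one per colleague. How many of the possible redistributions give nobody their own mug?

Let Aᵢ be the assignments in which colleague i gets their own mug. We want the size of the complement of A₁∪…∪A_9.
By inclusion–exclusion this is Σ_{j=0}^{9} (−1)^j C(9,j)·(9−j)!.
Computing: 362880 − 362880 + 181440 − 60480 + 15120 − 3024 + 504 − 72 + 9 − 1 = 133496.

133496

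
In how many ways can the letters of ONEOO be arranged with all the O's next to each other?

6

Treat the 3 copies of O as a single block. The multiset to arrange is then {OOO, E, N}, 3 items in all.
All 3 items are distinct, so there are (3)! = 6 arrangements.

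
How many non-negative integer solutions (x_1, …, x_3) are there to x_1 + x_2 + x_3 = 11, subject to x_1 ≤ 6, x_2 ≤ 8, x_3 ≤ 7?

47

Without the upper bounds there are C(13,2) = 78 ways to split 11 among 3 variables.
Subtract solutions that violate a single cap (substitute x_i' = x_i − (cap_i+1)): x_1 ≥ 7 gives C(6,2) = 15; x_2 ≥ 9 gives C(4,2) = 6; x_3 ≥ 8 gives C(5,2) = 10. Together 31.
No two caps can be exceeded simultaneously, so the pair terms are all 0.
By inclusion–exclusion the count is 78 − 31 + 0 = 47.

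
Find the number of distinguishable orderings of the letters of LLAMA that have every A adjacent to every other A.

12

Treat the 2 copies of A as a single block. The multiset to arrange is then {AA, L, L, M}, 4 items in all.
That gives (4)!/(2!) = 12 arrangements.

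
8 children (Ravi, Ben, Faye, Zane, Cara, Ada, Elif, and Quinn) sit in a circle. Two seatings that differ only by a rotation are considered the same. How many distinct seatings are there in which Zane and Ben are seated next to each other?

Glue Zane and Ben into a block (2 internal orders). Seating 7 units around a circle gives (6)! arrangements.
So 2 × (6)! = 2 × 720 = 1440.

1440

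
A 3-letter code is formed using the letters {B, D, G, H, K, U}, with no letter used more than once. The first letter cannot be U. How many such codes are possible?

100

The first letter has 6−1 = 5 choices (anything except U).
The remaining 2 letters are filled from the other 5 symbols without repetition: 5 × 4 = 20.
Total: 5 × 20 = 100.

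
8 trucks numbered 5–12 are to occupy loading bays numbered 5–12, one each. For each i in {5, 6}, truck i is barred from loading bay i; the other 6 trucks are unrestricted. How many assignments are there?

30960

Let Aᵢ (for i ∈ {5, 6}) be the placements that put truck i in its forbidden loading bay. Any j of these fix j positions, leaving (8−j)! ways to fill the rest, and there are C(2,j) ways to pick which j.
By inclusion–exclusion, the number of valid placements is Σ_{j=0}^{2} (−1)^j C(2,j)·(8−j)!.
Computing: 40320 − 10080 + 720 = 30960.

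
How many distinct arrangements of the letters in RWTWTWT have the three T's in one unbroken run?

Treat the 3 copies of T as a single block. The multiset to arrange is then {TTT, R, W, W, W}, 5 items in all.
That gives (5)!/(3!) = 20 arrangements.

20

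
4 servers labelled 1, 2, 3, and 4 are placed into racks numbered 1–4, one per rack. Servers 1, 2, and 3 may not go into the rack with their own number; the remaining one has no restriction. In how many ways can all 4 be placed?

11

Let Aᵢ (for i ∈ {1, 2, 3}) be the placements that put server i in its forbidden rack. Any j of these fix j positions, leaving (4−j)! ways to fill the rest, and there are C(3,j) ways to pick which j.
By inclusion–exclusion, the number of valid placements is Σ_{j=0}^{3} (−1)^j C(3,j)·(4−j)!.
Computing: 24 − 18 + 6 − 1 = 11.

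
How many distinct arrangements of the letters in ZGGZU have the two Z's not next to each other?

Total arrangements of ZGGZU: 5!/(2!·2!) = 30.
If the two Z's are adjacent, glue them into one block, leaving 4 items to arrange: (4)!/(2!) = 12 ways.
Hence 30 − 12 = 18.

18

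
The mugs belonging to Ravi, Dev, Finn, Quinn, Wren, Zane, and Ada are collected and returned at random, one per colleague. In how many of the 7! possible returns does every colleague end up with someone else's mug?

This is the derangement count D_7: permutations of 7 items with no fixed point.
By inclusion–exclusion this is Σ_{j=0}^{7} (−1)^j C(7,j)·(7−j)!.
Computing: 5040 − 5040 + 2520 − 840 + 210 − 42 + 7 − 1 = 1854.

1854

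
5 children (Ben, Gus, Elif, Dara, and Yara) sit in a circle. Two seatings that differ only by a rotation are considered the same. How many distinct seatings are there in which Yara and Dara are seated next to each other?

12

Glue Yara and Dara into a block (2 internal orders). Seating 4 units around a circle gives (3)! arrangements.
So 2 × (3)! = 2 × 6 = 12.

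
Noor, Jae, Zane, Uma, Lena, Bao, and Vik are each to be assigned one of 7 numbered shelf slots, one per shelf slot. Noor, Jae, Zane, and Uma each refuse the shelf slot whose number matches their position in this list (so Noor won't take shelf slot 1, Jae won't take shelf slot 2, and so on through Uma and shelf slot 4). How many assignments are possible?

2790

Let Aᵢ (for 1 ≤ i ≤ 4) be the placements that put person i in their forbidden shelf slot. Any j of these fix j positions, leaving (7−j)! ways to fill the rest, and there are C(4,j) ways to pick which j.
By inclusion–exclusion, the number of valid placements is Σ_{j=0}^{4} (−1)^j C(4,j)·(7−j)!.
Computing: 5040 − 2880 + 720 − 96 + 6 = 2790.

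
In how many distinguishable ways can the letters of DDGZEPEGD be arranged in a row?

15120

Letter multiplicities in DDGZEPEGD: D×3, E×2, G×2, P×1, Z×1.
Dividing 9! = 362880 by 3!·2!·2! = 24 for the repeated letters gives 15120.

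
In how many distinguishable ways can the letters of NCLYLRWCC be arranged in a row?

Letter multiplicities in NCLYLRWCC: C×3, L×2, N×1, R×1, W×1, Y×1.
Dividing 9! = 362880 by 3!·2! = 12 for the repeated letters gives 30240.

30240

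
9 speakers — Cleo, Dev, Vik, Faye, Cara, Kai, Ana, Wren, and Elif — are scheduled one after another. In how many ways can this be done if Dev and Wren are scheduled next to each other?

Place the 7 others and the Dev-Wren pair as 8 objects in a line; the pair has 2 internal arrangements.
That gives 2 × 8! = 2 × 40320 = 80640.

80640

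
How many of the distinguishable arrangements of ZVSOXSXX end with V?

Fix V in the last position and arrange the remaining 7 letters.
Those 7 letters have S appearing twice and X appearing 3 times, giving (7)!/(3!·2!) = 420.

420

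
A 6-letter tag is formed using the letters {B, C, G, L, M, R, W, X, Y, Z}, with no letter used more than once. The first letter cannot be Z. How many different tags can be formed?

136080

The first letter has 10−1 = 9 choices (anything except Z).
The remaining 5 letters are filled from the other 9 symbols without repetition: 9 × 8 × 7 × 6 × 5 = 15120.
Total: 9 × 15120 = 136080.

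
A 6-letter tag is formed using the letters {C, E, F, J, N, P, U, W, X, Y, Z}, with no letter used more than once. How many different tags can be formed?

332640

Choose and order 6 of the 11 symbols: the first letter has 11 options, the next 10, and so on down to 6.
11 × 10 × 9 × 8 × 7 × 6 = 332640.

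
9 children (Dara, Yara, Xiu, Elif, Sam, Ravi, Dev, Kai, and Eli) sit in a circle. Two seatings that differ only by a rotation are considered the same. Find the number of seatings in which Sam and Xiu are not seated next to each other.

30240

Without the restriction there are (8)! = 40320 seatings.
Those with Sam next to Xiu: fuse the pair into one unit and seat 8 units around a circle — 2·(7)! = 10080.
Subtracting, 40320 − 10080 = 30240.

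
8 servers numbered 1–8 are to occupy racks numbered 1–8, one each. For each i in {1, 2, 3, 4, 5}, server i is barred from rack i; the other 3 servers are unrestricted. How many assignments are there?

Let Aᵢ (for 1 ≤ i ≤ 5) be the placements that put server i in its forbidden rack. Any j of these fix j positions, leaving (8−j)! ways to fill the rest, and there are C(5,j) ways to pick which j.
By inclusion–exclusion, the number of valid placements is Σ_{j=0}^{5} (−1)^j C(5,j)·(8−j)!.
Computing: 40320 − 25200 + 7200 − 1200 + 120 − 6 = 21234.

21234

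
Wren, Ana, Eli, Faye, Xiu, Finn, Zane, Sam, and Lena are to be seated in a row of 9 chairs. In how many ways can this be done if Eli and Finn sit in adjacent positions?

80640

Place the 7 others and the Eli-Finn pair as 8 objects in a line; the pair has 2 internal arrangements.
That gives 2 × 8! = 2 × 40320 = 80640.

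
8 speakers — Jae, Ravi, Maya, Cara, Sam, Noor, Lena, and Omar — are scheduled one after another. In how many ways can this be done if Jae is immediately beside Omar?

Glue Jae and Omar into one block (2 internal orders), leaving 7 units to arrange in a row.
So the count is 2·(7)! = 10080.

10080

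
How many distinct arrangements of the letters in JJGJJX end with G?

5

Fix G in the last position and arrange the remaining 5 letters.
Those 5 letters have J appearing 4 times, giving (5)!/(4!) = 5.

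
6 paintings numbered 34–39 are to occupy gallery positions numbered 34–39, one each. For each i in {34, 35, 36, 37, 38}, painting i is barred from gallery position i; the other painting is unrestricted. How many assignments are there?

309

Let Aᵢ (for 34 ≤ i ≤ 38) be the placements that put painting i in its forbidden gallery position. Any j of these fix j positions, leaving (6−j)! ways to fill the rest, and there are C(5,j) ways to pick which j.
By inclusion–exclusion, the number of valid placements is Σ_{j=0}^{5} (−1)^j C(5,j)·(6−j)!.
Computing: 720 − 600 + 240 − 60 + 10 − 1 = 309.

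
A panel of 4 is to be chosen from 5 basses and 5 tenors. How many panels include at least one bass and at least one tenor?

200

Total 4-person selections from all 10: C(10,4) = 210.
Selections missing a whole group: no basses → C(5,4) = 5; no tenors → C(5,4) = 5.
Both groups omitted at once is impossible, so 210 − 10 = 200.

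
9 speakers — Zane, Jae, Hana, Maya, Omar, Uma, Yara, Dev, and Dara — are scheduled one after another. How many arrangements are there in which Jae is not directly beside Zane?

282240

There are 9! = 362880 arrangements in all. If Jae and Zane are adjacent, merging them into one block gives 2·(8)! = 80640 arrangements.
Complementary counting: 362880 − 80640 = 282240.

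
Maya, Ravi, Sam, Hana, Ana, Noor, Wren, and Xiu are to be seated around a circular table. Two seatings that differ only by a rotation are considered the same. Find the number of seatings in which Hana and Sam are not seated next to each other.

3600

All circular seatings of 8 people number (7)! = 5040.
Those with Hana next to Sam: fuse the pair into one unit and seat 7 units around a circle — 2·(6)! = 1440.
Subtracting, 5040 − 1440 = 3600.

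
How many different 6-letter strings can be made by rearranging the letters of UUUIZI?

60

The 6 letters of UUUIZI have repeats: I appearing twice and U appearing 3 times.
The number of distinct arrangements is 6!/(3!·2!) = 720/12 = 60.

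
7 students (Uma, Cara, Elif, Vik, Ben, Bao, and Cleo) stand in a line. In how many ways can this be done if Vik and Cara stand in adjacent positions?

1440

Treat {Vik, Cara} as a single unit. There are 6 units to order, and the pair itself can be ordered 2 ways.
That gives 2 × 6! = 2 × 720 = 1440.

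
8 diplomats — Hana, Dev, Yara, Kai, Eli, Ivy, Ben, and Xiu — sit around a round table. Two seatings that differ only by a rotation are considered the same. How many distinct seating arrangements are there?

Around a circle, 8 distinct people have 8!/8 = (7)! = 5040 rotationally distinct seatings.

5040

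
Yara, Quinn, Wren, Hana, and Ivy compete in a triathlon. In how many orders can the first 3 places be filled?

This is an ordered selection of 3 from 5: P(5,3).
That gives 5 × 4 × 3 = 60.

60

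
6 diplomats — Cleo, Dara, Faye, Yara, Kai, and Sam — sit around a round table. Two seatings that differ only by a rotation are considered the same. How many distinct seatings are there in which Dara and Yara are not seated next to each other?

Without the restriction there are (5)! = 120 seatings.
Seatings with Dara beside Yara: treat them as a block with 2 internal orders, giving 2 × (4)! = 48.
Subtracting, 120 − 48 = 72.

72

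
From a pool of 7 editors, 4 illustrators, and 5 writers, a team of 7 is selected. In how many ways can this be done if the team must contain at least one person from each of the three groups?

10283

Unrestricted: C(16,7) = 11440 ways to pick any 7 of the 16.
Subtract selections that omit an entire group: no editors → C(9,7) = 36; no illustrators → C(12,7) = 792; no writers → C(11,7) = 330.
Add back selections omitting two groups (i.e. drawn from a single group): C(7,7) + C(4,7) + C(5,7) = 1.
By inclusion–exclusion: 11440 − 1158 + 1 = 10283.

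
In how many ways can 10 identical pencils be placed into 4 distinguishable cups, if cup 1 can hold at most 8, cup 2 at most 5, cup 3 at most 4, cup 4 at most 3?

Without the upper bounds there are C(13,3) = 286 ways to split 10 among 4 cups.
Subtract solutions that violate a single cap (substitute x_i' = x_i − (cap_i+1)): x_1 ≥ 9 gives C(4,3) = 4; x_2 ≥ 6 gives C(7,3) = 35; x_3 ≥ 5 gives C(8,3) = 56; x_4 ≥ 4 gives C(9,3) = 84. Together 179.
Add back pairs where two caps are both exceeded: 0 + 0 + 0 + 0 + 1 + 4 = 5.
By inclusion–exclusion the count is 286 − 179 + 5 = 112.

112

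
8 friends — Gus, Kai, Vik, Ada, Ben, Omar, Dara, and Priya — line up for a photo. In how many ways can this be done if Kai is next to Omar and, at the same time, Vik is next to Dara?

2880

Treat {Kai,Omar} as one block (2 orders) and {Vik,Dara} as another (2 orders).
That leaves 6 units to arrange: 2 × 2 × 6! = 4 × 720 = 2880.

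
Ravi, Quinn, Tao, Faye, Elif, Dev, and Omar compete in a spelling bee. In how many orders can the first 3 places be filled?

This is an ordered selection of 3 from 7: P(7,3).
That gives 7 × 6 × 5 = 210.

210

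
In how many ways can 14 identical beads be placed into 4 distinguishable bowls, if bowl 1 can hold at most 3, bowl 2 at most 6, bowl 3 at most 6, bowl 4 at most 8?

143

Ignoring the caps, the number of non-negative solutions to x_1+…+x_4 = 14 is C(17,3) = 680.
Subtract solutions that violate a single cap (substitute x_i' = x_i − (cap_i+1)): x_1 ≥ 4 gives C(13,3) = 286; x_2 ≥ 7 gives C(10,3) = 120; x_3 ≥ 7 gives C(10,3) = 120; x_4 ≥ 9 gives C(8,3) = 56. Together 582.
Add back pairs where two caps are both exceeded: 20 + 20 + 4 + 1 + 0 + 0 = 45.
By inclusion–exclusion the count is 680 − 582 + 45 = 143.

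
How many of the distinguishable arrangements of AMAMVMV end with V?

With the last slot taken by V, it remains to arrange the other 6 letters (AMAMMV).
Those 6 letters have A appearing twice and M appearing 3 times, giving (6)!/(3!·2!) = 60.

60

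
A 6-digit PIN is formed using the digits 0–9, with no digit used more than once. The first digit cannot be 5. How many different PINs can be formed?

The first digit has 10−1 = 9 choices (anything except 5).
The remaining 5 digits are filled from the other 9 symbols without repetition: 9 × 8 × 7 × 6 × 5 = 15120.
Total: 9 × 15120 = 136080.

136080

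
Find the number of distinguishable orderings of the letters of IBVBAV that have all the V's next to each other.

Treat the 2 copies of V as a single block. The multiset to arrange is then {VV, A, B, B, I}, 5 items in all.
That gives (5)!/(2!) = 60 arrangements.

60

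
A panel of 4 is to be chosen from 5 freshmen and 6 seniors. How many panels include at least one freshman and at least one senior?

310

Unrestricted: C(11,4) = 330 ways to pick any 4 of the 11.
Selections missing a whole group: no freshmen → C(6,4) = 15; no seniors → C(5,4) = 5.
Both groups omitted at once is impossible, so 330 − 20 = 310.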